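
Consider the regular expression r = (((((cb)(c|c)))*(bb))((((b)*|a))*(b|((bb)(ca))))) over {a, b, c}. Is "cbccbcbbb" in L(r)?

yes

Split as cbccbcbb·b: ((((cb)(c|c)))*(bb)) matches cbccbcbb and ((((b)*|a))*(b|((bb)(ca)))) matches b.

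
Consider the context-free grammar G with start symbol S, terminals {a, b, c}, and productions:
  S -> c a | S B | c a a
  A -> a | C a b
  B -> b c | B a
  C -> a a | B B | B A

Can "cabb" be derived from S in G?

no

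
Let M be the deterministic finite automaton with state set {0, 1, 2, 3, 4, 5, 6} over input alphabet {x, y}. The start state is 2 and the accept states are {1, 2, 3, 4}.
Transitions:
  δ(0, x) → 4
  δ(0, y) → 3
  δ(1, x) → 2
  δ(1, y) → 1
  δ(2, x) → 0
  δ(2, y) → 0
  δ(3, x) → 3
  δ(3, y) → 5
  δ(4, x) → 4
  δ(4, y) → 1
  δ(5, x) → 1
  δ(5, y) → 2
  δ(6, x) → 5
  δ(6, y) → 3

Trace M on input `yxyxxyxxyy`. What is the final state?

2

2 --y--> 0
0 --x--> 4
4 --y--> 1
1 --x--> 2
2 --x--> 0
0 --y--> 3
3 --x--> 3
3 --x--> 3
3 --y--> 5
5 --y--> 2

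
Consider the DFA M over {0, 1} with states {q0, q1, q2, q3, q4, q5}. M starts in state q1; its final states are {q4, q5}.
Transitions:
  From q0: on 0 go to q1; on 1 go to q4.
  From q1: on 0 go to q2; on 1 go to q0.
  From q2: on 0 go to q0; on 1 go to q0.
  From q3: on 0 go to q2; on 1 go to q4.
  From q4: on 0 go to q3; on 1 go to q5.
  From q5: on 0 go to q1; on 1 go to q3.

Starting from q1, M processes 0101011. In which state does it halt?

q1 --0--> q2
q2 --1--> q0
q0 --0--> q1
q1 --1--> q0
q0 --0--> q1
q1 --1--> q0
q0 --1--> q4

q4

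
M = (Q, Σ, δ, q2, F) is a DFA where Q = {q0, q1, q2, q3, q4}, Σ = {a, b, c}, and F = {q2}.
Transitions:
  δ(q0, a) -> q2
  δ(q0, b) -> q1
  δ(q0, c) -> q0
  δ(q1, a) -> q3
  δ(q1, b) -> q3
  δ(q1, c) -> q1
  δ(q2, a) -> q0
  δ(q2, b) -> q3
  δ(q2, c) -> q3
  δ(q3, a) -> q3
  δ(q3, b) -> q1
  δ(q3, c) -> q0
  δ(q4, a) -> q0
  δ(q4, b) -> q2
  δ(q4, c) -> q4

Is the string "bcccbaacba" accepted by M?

rejected

q2 --b--> q3
q3 --c--> q0
q0 --c--> q0
q0 --c--> q0
q0 --b--> q1
q1 --a--> q3
q3 --a--> q3
q3 --c--> q0
q0 --b--> q1
q1 --a--> q3
End in state q3, which is not an accepting state.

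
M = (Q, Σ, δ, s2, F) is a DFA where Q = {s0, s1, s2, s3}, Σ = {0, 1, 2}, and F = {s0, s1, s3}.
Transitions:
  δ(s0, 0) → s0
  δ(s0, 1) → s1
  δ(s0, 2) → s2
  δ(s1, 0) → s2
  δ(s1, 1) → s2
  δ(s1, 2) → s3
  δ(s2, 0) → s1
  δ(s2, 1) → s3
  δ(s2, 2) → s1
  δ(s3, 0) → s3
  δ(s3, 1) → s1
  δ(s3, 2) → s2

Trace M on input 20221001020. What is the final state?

s3

s2 --2--> s1
s1 --0--> s2
s2 --2--> s1
s1 --2--> s3
s3 --1--> s1
s1 --0--> s2
s2 --0--> s1
s1 --1--> s2
s2 --0--> s1
s1 --2--> s3
s3 --0--> s3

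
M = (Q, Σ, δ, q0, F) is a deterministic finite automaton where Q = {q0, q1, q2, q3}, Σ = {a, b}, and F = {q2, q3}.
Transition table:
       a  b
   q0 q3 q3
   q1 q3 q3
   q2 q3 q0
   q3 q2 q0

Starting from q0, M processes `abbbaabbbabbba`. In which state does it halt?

q0 --a--> q3
q3 --b--> q0
q0 --b--> q3
q3 --b--> q0
q0 --a--> q3
q3 --a--> q2
q2 --b--> q0
q0 --b--> q3
q3 --b--> q0
q0 --a--> q3
q3 --b--> q0
q0 --b--> q3
q3 --b--> q0
q0 --a--> q3

q3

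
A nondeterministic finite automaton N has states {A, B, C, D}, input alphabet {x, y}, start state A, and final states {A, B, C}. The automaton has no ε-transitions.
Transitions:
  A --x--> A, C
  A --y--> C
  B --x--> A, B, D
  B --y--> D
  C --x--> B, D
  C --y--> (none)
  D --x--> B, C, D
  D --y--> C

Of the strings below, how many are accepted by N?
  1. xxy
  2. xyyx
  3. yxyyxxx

2

xxy: accepted
xyyx: rejected
yxyyxxx: accepted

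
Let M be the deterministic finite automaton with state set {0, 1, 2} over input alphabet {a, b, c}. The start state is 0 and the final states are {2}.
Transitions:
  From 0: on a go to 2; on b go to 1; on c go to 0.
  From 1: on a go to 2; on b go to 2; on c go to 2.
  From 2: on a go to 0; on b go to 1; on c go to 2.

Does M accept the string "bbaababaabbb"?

0 --b--> 1
1 --b--> 2
2 --a--> 0
0 --a--> 2
2 --b--> 1
1 --a--> 2
2 --b--> 1
1 --a--> 2
2 --a--> 0
0 --b--> 1
1 --b--> 2
2 --b--> 1
End in state 1, which is not an accepting state.

rejected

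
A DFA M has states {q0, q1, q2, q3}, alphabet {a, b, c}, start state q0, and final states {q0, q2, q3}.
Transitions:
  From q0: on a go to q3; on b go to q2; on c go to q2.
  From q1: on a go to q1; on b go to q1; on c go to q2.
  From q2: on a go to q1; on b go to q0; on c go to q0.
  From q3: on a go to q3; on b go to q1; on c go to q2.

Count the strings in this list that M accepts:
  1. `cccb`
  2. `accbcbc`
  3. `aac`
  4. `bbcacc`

`cccb`: accepted
`accbcbc`: accepted
`aac`: accepted
`bbcacc`: accepted

4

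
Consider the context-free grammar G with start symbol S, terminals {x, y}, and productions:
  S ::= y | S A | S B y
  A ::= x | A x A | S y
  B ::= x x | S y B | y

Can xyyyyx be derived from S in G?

no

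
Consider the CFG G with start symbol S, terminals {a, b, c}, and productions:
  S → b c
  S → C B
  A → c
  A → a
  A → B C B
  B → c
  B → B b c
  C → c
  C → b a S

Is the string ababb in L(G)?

no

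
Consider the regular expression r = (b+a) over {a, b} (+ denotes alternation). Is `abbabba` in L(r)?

no

Neither b nor a matches abbabba.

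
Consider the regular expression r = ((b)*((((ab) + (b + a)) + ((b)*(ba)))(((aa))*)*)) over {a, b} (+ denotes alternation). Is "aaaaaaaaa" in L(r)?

Split as ε·aaaaaaaaa: (b)* matches ε and ((((ab)+(b+a))+((b)*(ba)))(((aa))*)*) matches aaaaaaaaa.

yes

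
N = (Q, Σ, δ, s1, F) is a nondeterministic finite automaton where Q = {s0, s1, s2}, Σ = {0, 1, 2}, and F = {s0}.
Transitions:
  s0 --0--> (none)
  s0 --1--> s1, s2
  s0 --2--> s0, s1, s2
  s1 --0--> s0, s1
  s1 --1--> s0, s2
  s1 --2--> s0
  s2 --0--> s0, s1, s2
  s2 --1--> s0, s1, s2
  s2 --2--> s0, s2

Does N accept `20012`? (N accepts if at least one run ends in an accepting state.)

Start: {s1}
read 2: {s0}
read 0: {}
The reachable set is empty and stays empty for the remaining 3 symbols.
Reachable ∩ accepting = {} — empty.

rejected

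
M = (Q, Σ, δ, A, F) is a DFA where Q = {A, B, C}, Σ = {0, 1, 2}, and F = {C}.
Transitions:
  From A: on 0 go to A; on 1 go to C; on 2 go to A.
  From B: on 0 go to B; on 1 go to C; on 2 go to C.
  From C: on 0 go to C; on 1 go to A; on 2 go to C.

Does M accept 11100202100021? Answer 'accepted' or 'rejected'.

accepted

A --1--> C
C --1--> A
A --1--> C
C --0--> C
C --0--> C
C --2--> C
C --0--> C
C --2--> C
C --1--> A
A --0--> A
A --0--> A
A --0--> A
A --2--> A
A --1--> C
End in state C, which is an accepting state.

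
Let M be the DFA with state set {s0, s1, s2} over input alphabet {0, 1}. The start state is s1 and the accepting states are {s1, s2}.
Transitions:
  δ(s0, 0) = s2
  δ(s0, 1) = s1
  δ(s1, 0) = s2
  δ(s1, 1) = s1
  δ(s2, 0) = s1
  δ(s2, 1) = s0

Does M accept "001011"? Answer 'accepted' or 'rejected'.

s1 --0--> s2
s2 --0--> s1
s1 --1--> s1
s1 --0--> s2
s2 --1--> s0
s0 --1--> s1
End in state s1, which is an accepting state.

accepted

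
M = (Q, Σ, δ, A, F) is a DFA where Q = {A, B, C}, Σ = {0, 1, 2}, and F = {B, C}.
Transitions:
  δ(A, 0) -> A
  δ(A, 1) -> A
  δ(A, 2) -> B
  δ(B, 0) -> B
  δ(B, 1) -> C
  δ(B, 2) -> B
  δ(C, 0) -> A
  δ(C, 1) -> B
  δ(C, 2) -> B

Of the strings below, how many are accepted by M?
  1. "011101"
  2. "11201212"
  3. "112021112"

2

"011101": rejected
"11201212": accepted
"112021112": accepted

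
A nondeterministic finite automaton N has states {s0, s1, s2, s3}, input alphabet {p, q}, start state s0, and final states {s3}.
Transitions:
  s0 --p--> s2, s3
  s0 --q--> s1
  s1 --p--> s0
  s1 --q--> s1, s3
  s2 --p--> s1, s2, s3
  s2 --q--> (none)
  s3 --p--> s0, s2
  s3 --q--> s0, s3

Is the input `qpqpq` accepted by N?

rejected

Start: {s0}
read q: {s1}
read p: {s0}
read q: {s1}
read p: {s0}
read q: {s1}
Reachable ∩ accepting = {} — empty.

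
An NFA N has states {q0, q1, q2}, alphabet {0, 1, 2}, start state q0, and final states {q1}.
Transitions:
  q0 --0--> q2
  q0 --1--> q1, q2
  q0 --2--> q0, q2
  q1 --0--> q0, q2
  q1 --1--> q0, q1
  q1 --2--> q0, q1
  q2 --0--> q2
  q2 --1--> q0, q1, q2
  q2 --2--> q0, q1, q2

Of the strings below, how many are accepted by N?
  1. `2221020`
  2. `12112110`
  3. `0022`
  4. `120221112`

`2221020`: rejected
`12112110`: rejected
`0022`: accepted
`120221112`: accepted

2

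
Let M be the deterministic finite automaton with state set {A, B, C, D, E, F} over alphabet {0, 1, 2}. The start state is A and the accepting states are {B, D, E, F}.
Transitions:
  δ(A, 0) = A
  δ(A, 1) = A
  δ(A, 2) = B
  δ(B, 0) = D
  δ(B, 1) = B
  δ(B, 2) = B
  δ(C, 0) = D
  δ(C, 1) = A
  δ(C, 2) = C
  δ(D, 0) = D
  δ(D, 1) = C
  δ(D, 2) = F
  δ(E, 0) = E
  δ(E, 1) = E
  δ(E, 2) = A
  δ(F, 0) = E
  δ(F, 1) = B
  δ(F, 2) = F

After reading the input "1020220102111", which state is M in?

A

A --1--> A
A --0--> A
A --2--> B
B --0--> D
D --2--> F
F --2--> F
F --0--> E
E --1--> E
E --0--> E
E --2--> A
A --1--> A
A --1--> A
A --1--> A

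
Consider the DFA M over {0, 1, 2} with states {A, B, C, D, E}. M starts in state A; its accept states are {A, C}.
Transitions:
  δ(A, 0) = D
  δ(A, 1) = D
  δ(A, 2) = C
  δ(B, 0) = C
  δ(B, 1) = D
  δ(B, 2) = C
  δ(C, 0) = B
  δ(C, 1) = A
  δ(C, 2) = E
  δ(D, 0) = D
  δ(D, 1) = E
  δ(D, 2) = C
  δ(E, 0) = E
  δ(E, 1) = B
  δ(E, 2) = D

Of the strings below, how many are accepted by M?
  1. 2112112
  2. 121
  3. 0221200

3

2112112: accepted
121: accepted
0221200: accepted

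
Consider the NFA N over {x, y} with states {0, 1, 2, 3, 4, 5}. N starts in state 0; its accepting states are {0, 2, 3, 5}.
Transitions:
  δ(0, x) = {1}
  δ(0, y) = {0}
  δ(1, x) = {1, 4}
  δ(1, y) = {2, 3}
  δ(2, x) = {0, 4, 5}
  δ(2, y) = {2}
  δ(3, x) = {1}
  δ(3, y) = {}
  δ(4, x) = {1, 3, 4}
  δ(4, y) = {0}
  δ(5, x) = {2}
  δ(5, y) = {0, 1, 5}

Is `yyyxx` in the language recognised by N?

Start: {0}
read y: {0}
read y: {0}
read y: {0}
read x: {1}
read x: {1, 4}
Reachable ∩ accepting = {} — empty.

rejected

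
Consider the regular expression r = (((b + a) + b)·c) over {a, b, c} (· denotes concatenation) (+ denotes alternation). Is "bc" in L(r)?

Split as b·c: ((b+a)+b) matches b and c matches c.

yes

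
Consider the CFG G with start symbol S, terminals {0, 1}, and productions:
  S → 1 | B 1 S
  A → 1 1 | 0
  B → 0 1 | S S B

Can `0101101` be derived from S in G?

no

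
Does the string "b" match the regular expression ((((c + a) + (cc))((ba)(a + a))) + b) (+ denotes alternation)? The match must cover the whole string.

The right alternative b matches b.

yes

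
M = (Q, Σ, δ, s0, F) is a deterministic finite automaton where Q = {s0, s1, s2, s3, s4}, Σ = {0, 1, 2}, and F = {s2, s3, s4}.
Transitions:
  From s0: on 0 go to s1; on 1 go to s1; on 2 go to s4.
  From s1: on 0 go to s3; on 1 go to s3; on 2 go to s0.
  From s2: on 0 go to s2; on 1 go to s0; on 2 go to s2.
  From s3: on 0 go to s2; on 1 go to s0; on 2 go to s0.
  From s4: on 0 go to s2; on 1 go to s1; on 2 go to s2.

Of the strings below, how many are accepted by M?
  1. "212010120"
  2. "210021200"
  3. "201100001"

"212010120": accepted
"210021200": accepted
"201100001": rejected

2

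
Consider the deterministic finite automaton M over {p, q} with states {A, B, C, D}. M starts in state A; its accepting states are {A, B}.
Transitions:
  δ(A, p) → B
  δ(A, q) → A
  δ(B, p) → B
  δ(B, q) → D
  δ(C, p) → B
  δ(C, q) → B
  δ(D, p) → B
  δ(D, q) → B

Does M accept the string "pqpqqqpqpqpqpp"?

A --p--> B
B --q--> D
D --p--> B
B --q--> D
D --q--> B
B --q--> D
D --p--> B
B --q--> D
D --p--> B
B --q--> D
D --p--> B
B --q--> D
D --p--> B
B --p--> B
End in state B, which is an accepting state.

accepted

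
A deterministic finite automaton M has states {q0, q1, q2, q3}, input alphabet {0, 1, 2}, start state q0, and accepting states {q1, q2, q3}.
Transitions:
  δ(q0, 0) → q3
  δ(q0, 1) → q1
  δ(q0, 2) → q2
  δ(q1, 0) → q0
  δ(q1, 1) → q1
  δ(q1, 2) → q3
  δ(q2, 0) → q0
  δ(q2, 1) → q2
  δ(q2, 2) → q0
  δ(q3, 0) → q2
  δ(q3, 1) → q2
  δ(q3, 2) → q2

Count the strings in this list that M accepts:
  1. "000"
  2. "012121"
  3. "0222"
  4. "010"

"000": rejected
"012121": accepted
"0222": accepted
"010": rejected

2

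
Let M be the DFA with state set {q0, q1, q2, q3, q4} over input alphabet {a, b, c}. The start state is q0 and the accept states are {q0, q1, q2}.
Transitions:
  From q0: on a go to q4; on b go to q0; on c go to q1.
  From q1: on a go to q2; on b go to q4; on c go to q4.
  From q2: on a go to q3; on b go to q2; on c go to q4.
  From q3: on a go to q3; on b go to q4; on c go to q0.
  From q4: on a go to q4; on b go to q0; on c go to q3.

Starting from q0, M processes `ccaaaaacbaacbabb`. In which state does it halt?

q0 --c--> q1
q1 --c--> q4
q4 --a--> q4
q4 --a--> q4
q4 --a--> q4
q4 --a--> q4
q4 --a--> q4
q4 --c--> q3
q3 --b--> q4
q4 --a--> q4
q4 --a--> q4
q4 --c--> q3
q3 --b--> q4
q4 --a--> q4
q4 --b--> q0
q0 --b--> q0

q0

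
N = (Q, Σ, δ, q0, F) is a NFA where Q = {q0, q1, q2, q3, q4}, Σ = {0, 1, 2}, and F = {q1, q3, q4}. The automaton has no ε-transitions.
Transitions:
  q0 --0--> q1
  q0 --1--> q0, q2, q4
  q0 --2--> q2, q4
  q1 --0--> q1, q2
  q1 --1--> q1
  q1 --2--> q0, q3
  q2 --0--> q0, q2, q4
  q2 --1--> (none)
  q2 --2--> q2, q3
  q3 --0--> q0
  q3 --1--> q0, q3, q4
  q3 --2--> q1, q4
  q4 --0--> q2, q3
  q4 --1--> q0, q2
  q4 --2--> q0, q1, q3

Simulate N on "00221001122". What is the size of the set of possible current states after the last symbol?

Start: {q0}
read 0: {q1}
read 0: {q1, q2}
read 2: {q0, q2, q3}
read 2: {q1, q2, q3, q4}
read 1: {q0, q1, q2, q3, q4}
read 0: {q0, q1, q2, q3, q4}
read 0: {q0, q1, q2, q3, q4}
read 1: {q0, q1, q2, q3, q4}
read 1: {q0, q1, q2, q3, q4}
read 2: {q0, q1, q2, q3, q4}
read 2: {q0, q1, q2, q3, q4}
Final reachable set {q0, q1, q2, q3, q4} has 5 states.

5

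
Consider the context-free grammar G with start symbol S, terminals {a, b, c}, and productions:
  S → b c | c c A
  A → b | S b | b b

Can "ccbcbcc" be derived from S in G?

no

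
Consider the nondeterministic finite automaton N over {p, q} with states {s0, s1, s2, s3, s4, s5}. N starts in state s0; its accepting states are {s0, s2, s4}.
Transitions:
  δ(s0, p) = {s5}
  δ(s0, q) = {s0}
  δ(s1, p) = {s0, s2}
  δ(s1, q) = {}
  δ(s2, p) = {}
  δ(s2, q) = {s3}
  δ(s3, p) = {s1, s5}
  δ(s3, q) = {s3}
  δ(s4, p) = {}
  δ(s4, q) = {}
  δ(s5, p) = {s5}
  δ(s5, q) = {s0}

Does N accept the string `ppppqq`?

Start: {s0}
read p: {s5}
read p: {s5}
read p: {s5}
read p: {s5}
read q: {s0}
read q: {s0}
Reachable ∩ accepting = {s0} — nonempty.

accepted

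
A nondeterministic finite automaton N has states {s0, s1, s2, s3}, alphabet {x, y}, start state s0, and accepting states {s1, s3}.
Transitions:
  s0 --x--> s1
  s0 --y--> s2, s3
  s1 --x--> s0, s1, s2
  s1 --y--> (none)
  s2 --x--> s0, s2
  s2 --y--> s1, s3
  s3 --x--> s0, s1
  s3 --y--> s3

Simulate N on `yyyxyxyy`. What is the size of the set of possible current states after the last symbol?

Start: {s0}
read y: {s2, s3}
read y: {s1, s3}
read y: {s3}
read x: {s0, s1}
read y: {s2, s3}
read x: {s0, s1, s2}
read y: {s1, s2, s3}
read y: {s1, s3}
Final reachable set {s1, s3} has 2 states.

2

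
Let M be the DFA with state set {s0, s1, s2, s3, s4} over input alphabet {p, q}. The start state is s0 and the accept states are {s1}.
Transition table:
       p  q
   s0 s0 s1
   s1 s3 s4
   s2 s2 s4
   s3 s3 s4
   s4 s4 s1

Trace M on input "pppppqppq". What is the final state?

s4

s0 --p--> s0
s0 --p--> s0
s0 --p--> s0
s0 --p--> s0
s0 --p--> s0
s0 --q--> s1
s1 --p--> s3
s3 --p--> s3
s3 --q--> s4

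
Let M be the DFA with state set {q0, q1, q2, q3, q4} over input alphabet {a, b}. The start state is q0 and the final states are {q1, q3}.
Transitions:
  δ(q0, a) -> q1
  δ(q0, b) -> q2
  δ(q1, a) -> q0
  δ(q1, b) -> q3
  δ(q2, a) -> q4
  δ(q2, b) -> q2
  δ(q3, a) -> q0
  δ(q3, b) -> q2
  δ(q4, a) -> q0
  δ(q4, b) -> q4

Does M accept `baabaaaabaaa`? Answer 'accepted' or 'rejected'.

q0 --b--> q2
q2 --a--> q4
q4 --a--> q0
q0 --b--> q2
q2 --a--> q4
q4 --a--> q0
q0 --a--> q1
q1 --a--> q0
q0 --b--> q2
q2 --a--> q4
q4 --a--> q0
q0 --a--> q1
End in state q1, which is an accepting state.

accepted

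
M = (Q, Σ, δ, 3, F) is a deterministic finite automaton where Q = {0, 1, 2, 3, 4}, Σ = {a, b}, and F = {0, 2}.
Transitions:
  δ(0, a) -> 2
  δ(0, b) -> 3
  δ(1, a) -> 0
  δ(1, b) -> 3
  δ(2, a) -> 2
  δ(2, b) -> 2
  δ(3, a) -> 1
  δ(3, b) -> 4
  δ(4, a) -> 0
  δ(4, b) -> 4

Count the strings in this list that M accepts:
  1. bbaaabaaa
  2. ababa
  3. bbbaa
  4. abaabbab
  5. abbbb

2

bbaaabaaa: accepted
ababa: rejected
bbbaa: accepted
abaabbab: rejected
abbbb: rejected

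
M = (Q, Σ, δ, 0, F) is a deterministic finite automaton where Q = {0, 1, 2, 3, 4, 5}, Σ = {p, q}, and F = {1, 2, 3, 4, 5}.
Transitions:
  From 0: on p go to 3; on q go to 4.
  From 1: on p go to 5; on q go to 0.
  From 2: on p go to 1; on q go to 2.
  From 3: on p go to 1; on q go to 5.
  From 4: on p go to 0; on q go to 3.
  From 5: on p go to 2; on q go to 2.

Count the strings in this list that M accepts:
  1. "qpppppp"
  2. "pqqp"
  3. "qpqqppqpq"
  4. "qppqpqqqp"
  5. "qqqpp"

4

"qpppppp": accepted
"pqqp": accepted
"qpqqppqpq": rejected
"qppqpqqqp": accepted
"qqqpp": accepted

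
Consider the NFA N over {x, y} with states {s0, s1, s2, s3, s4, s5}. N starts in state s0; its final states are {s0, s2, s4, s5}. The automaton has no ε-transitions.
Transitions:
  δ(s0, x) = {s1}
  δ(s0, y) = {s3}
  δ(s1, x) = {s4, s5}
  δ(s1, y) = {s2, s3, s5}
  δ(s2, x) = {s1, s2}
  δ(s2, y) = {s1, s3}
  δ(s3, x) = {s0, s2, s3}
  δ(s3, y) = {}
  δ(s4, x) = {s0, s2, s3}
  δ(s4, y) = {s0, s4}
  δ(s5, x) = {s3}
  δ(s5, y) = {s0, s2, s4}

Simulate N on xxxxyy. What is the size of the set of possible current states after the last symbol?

6

Start: {s0}
read x: {s1}
read x: {s4, s5}
read x: {s0, s2, s3}
read x: {s0, s1, s2, s3}
read y: {s1, s2, s3, s5}
read y: {s0, s1, s2, s3, s4, s5}
Final reachable set {s0, s1, s2, s3, s4, s5} has 6 states.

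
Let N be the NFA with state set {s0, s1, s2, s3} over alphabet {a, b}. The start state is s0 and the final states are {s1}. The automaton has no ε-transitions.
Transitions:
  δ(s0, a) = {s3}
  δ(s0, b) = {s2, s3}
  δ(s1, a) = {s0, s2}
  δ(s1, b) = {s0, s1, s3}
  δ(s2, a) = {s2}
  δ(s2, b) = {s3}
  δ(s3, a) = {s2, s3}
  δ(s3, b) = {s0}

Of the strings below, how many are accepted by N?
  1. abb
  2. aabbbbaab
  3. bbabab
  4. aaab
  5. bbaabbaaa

abb: rejected
aabbbbaab: rejected
bbabab: rejected
aaab: rejected
bbaabbaaa: rejected

0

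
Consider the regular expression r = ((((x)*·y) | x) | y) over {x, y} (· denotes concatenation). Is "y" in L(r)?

yes

The left alternative (((x)*·y)|x) matches y.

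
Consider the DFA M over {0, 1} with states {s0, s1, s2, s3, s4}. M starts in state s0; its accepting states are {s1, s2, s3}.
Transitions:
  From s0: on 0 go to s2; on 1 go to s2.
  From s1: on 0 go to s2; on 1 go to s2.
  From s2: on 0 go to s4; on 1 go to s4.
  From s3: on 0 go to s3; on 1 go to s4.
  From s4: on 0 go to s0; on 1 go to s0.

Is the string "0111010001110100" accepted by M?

s0 --0--> s2
s2 --1--> s4
s4 --1--> s0
s0 --1--> s2
s2 --0--> s4
s4 --1--> s0
s0 --0--> s2
s2 --0--> s4
s4 --0--> s0
s0 --1--> s2
s2 --1--> s4
s4 --1--> s0
s0 --0--> s2
s2 --1--> s4
s4 --0--> s0
s0 --0--> s2
End in state s2, which is an accepting state.

accepted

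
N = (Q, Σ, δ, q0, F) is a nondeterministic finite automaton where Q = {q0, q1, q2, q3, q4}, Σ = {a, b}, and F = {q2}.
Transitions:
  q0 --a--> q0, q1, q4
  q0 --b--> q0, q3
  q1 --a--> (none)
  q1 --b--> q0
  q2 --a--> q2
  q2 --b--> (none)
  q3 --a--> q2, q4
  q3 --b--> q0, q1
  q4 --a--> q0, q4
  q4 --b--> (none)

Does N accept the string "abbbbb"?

Start: {q0}
read a: {q0, q1, q4}
read b: {q0, q3}
read b: {q0, q1, q3}
read b: {q0, q1, q3}
read b: {q0, q1, q3}
read b: {q0, q1, q3}
Reachable ∩ accepting = {} — empty.

rejected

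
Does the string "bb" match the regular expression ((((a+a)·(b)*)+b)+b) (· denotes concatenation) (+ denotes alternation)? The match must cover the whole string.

Neither (((a+a)·(b)*)+b) nor b matches bb.

no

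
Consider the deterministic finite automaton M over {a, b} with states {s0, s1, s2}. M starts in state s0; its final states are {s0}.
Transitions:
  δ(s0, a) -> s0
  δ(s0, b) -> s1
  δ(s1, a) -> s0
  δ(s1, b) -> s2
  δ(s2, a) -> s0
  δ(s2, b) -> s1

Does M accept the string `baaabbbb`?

s0 --b--> s1
s1 --a--> s0
s0 --a--> s0
s0 --a--> s0
s0 --b--> s1
s1 --b--> s2
s2 --b--> s1
s1 --b--> s2
End in state s2, which is not an accepting state.

rejected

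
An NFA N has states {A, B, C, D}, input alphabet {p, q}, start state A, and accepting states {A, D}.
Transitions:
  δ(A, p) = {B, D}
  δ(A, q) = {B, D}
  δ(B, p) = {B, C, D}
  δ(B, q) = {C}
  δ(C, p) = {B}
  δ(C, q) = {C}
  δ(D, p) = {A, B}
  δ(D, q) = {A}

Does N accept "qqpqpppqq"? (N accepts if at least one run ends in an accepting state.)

Start: {A}
read q: {B, D}
read q: {A, C}
read p: {B, D}
read q: {A, C}
read p: {B, D}
read p: {A, B, C, D}
read p: {A, B, C, D}
read q: {A, B, C, D}
read q: {A, B, C, D}
Reachable ∩ accepting = {A, D} — nonempty.

accepted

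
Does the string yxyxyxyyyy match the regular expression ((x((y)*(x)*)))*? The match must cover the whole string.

yxyxyxyyyy cannot be split into zero or more pieces each matching (x((y)*(x)*)).

no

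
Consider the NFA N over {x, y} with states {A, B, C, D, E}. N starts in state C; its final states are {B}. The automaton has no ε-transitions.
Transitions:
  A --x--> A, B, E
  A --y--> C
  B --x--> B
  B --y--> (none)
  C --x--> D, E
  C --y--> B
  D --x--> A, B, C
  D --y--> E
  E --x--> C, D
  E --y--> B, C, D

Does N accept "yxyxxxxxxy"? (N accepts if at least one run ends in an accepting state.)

Start: {C}
read y: {B}
read x: {B}
read y: {}
The reachable set is empty and stays empty for the remaining 7 symbols.
Reachable ∩ accepting = {} — empty.

rejected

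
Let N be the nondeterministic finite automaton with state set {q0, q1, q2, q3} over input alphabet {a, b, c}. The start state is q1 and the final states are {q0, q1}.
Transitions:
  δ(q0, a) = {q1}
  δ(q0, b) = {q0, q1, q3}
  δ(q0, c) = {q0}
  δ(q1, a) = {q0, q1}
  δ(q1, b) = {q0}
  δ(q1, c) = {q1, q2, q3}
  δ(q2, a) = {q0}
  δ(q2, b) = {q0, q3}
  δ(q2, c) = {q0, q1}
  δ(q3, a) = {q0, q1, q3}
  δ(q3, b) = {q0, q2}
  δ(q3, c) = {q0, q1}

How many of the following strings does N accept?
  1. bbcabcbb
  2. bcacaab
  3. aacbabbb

3

bbcabcbb: accepted
bcacaab: accepted
aacbabbb: accepted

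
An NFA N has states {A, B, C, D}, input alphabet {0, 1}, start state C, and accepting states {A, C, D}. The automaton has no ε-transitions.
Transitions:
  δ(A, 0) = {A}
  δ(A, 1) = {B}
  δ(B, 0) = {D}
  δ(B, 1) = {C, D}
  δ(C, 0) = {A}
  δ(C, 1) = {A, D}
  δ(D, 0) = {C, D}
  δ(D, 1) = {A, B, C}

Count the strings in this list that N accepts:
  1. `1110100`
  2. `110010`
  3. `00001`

`1110100`: accepted
`110010`: accepted
`00001`: rejected

2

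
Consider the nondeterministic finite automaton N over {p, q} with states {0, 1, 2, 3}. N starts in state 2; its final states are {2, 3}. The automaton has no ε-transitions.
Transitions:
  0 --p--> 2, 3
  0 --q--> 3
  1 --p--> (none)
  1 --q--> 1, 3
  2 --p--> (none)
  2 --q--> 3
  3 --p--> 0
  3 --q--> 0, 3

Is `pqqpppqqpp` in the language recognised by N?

rejected

Start: {2}
read p: {}
The reachable set is empty and stays empty for the remaining 9 symbols.
Reachable ∩ accepting = {} — empty.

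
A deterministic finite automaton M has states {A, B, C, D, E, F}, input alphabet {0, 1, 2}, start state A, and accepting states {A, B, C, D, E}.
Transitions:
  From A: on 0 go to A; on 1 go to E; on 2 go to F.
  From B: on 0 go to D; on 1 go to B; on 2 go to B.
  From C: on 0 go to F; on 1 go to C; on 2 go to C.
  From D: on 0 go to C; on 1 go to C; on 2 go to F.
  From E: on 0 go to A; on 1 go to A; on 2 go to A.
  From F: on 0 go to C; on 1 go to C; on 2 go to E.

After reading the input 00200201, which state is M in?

A --0--> A
A --0--> A
A --2--> F
F --0--> C
C --0--> F
F --2--> E
E --0--> A
A --1--> E

E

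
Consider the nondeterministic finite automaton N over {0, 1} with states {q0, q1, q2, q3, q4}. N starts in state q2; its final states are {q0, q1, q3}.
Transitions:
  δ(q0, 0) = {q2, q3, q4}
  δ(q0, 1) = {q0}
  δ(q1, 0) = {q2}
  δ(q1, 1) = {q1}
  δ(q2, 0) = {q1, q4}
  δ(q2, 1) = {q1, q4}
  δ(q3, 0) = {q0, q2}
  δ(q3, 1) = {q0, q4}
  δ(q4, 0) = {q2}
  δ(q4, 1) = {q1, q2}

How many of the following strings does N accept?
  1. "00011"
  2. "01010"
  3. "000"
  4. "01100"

4

"00011": accepted
"01010": accepted
"000": accepted
"01100": accepted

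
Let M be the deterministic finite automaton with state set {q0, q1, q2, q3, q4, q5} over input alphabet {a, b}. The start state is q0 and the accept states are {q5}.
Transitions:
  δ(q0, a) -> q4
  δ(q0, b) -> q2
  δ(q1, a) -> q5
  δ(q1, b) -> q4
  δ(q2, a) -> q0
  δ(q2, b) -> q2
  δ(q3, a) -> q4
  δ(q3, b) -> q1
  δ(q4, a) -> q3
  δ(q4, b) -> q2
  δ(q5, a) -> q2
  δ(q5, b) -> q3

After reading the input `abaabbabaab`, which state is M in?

q2

q0 --a--> q4
q4 --b--> q2
q2 --a--> q0
q0 --a--> q4
q4 --b--> q2
q2 --b--> q2
q2 --a--> q0
q0 --b--> q2
q2 --a--> q0
q0 --a--> q4
q4 --b--> q2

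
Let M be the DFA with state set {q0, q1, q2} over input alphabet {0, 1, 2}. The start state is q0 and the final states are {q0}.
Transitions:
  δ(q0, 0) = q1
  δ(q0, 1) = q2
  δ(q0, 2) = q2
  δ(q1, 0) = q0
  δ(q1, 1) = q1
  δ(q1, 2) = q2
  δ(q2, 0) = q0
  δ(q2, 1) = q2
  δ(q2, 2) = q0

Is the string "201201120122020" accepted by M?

accepted

q0 --2--> q2
q2 --0--> q0
q0 --1--> q2
q2 --2--> q0
q0 --0--> q1
q1 --1--> q1
q1 --1--> q1
q1 --2--> q2
q2 --0--> q0
q0 --1--> q2
q2 --2--> q0
q0 --2--> q2
q2 --0--> q0
q0 --2--> q2
q2 --0--> q0
End in state q0, which is an accepting state.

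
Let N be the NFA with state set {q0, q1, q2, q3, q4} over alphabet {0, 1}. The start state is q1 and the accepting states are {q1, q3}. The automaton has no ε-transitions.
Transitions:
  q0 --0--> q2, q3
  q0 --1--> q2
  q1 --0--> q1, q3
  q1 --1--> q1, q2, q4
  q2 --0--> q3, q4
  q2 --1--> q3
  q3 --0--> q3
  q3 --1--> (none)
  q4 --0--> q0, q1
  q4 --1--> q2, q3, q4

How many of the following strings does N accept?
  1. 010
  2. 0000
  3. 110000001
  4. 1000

4

010: accepted
0000: accepted
110000001: accepted
1000: accepted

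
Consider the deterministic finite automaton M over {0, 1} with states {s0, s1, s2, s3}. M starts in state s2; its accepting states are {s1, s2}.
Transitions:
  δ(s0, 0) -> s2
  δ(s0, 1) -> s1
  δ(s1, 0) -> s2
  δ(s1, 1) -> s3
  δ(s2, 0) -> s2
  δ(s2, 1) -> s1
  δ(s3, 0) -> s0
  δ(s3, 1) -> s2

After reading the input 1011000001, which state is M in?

s1

s2 --1--> s1
s1 --0--> s2
s2 --1--> s1
s1 --1--> s3
s3 --0--> s0
s0 --0--> s2
s2 --0--> s2
s2 --0--> s2
s2 --0--> s2
s2 --1--> s1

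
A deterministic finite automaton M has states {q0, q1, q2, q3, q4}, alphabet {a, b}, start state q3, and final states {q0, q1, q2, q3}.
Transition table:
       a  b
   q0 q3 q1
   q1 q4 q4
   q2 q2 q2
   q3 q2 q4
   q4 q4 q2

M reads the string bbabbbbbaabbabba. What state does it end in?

q2

q3 --b--> q4
q4 --b--> q2
q2 --a--> q2
q2 --b--> q2
q2 --b--> q2
q2 --b--> q2
q2 --b--> q2
q2 --b--> q2
q2 --a--> q2
q2 --a--> q2
q2 --b--> q2
q2 --b--> q2
q2 --a--> q2
q2 --b--> q2
q2 --b--> q2
q2 --a--> q2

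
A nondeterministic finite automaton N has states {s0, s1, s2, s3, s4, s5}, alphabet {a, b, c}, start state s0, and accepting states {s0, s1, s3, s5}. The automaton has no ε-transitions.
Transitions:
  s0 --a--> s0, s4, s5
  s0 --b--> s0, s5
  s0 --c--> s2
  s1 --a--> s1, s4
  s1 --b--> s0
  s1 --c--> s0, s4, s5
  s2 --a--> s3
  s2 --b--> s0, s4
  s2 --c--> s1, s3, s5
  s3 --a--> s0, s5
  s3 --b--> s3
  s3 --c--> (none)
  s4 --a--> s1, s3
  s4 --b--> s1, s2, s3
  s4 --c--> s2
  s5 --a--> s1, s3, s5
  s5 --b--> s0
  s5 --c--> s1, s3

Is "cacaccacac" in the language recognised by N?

rejected

Start: {s0}
read c: {s2}
read a: {s3}
read c: {}
The reachable set is empty and stays empty for the remaining 7 symbols.
Reachable ∩ accepting = {} — empty.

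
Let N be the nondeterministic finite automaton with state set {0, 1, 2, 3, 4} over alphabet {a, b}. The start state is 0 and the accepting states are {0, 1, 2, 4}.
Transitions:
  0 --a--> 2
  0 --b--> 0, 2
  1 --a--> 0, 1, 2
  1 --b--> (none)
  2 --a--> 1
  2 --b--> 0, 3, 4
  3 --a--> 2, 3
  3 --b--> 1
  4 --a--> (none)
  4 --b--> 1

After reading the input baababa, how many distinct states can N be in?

Start: {0}
read b: {0, 2}
read a: {1, 2}
read a: {0, 1, 2}
read b: {0, 2, 3, 4}
read a: {1, 2, 3}
read b: {0, 1, 3, 4}
read a: {0, 1, 2, 3}
Final reachable set {0, 1, 2, 3} has 4 states.

4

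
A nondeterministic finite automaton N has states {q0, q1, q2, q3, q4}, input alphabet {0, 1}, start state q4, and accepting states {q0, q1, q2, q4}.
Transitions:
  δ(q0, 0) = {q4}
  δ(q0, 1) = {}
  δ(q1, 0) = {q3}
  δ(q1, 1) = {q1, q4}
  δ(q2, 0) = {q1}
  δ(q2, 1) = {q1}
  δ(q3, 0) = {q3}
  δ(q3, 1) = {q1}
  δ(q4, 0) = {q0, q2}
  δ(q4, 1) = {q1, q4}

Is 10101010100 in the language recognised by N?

Start: {q4}
read 1: {q1, q4}
read 0: {q0, q2, q3}
read 1: {q1}
read 0: {q3}
read 1: {q1}
read 0: {q3}
read 1: {q1}
read 0: {q3}
read 1: {q1}
read 0: {q3}
read 0: {q3}
Reachable ∩ accepting = {} — empty.

rejected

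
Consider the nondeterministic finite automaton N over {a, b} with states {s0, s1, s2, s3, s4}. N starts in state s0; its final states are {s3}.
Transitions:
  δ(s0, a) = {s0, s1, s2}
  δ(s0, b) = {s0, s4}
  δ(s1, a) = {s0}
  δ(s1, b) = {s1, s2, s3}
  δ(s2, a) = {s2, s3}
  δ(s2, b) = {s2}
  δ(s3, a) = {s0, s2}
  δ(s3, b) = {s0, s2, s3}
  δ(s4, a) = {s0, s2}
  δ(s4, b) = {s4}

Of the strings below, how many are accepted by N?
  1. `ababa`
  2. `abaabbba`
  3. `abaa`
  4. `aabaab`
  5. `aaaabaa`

5

`ababa`: accepted
`abaabbba`: accepted
`abaa`: accepted
`aabaab`: accepted
`aaaabaa`: accepted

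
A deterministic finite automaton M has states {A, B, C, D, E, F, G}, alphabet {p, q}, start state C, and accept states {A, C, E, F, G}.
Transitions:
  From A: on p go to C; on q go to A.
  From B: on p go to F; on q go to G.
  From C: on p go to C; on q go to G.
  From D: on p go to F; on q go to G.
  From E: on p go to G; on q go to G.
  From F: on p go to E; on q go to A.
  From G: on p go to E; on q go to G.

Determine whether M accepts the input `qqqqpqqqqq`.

accepted

C --q--> G
G --q--> G
G --q--> G
G --q--> G
G --p--> E
E --q--> G
G --q--> G
G --q--> G
G --q--> G
G --q--> G
End in state G, which is an accepting state.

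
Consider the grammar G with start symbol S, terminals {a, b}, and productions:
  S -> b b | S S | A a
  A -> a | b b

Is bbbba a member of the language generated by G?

S ⇒ SS ⇒ bbS ⇒ bbAa ⇒ bbbba

yes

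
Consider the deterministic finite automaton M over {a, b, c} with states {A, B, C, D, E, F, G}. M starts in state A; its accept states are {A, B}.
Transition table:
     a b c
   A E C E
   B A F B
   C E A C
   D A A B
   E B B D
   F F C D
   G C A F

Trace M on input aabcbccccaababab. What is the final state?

A --a--> E
E --a--> B
B --b--> F
F --c--> D
D --b--> A
A --c--> E
E --c--> D
D --c--> B
B --c--> B
B --a--> A
A --a--> E
E --b--> B
B --a--> A
A --b--> C
C --a--> E
E --b--> B

B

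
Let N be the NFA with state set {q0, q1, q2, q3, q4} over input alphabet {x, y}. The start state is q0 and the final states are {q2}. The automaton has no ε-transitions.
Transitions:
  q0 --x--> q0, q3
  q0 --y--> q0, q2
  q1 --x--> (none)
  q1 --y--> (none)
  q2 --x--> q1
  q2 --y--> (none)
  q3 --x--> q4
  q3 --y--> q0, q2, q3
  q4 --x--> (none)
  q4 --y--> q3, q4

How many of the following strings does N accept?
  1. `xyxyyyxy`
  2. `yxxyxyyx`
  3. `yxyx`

1

`xyxyyyxy`: accepted
`yxxyxyyx`: rejected
`yxyx`: rejected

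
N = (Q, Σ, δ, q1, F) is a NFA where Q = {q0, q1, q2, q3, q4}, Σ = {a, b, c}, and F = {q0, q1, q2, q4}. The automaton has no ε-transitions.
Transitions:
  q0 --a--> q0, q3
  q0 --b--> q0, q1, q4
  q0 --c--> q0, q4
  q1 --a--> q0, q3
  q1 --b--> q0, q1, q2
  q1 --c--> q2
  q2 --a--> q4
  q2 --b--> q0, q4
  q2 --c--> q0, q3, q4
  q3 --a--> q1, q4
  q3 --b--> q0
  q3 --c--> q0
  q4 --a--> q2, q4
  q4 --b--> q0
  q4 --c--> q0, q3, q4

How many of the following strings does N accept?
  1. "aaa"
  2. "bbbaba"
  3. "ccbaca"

3

"aaa": accepted
"bbbaba": accepted
"ccbaca": accepted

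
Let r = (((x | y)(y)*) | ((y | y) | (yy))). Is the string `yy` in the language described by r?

yes

The left alternative ((x|y)(y)*) matches yy.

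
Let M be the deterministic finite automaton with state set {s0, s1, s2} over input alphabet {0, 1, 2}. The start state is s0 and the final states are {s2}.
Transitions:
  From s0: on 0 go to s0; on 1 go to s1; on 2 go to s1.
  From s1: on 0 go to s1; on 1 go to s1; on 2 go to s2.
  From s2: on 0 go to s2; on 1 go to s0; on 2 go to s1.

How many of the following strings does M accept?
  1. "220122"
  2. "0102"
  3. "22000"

"220122": accepted
"0102": accepted
"22000": accepted

3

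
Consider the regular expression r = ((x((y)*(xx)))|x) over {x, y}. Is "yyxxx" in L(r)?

no

Neither (x((y)*(xx))) nor x matches yyxxx.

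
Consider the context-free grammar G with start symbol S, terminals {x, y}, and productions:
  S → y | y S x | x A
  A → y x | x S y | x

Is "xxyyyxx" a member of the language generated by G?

no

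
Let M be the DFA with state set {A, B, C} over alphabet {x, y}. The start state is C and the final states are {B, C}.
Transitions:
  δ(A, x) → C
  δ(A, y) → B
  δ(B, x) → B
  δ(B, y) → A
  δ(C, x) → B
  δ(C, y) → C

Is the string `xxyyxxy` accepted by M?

rejected

C --x--> B
B --x--> B
B --y--> A
A --y--> B
B --x--> B
B --x--> B
B --y--> A
End in state A, which is not an accepting state.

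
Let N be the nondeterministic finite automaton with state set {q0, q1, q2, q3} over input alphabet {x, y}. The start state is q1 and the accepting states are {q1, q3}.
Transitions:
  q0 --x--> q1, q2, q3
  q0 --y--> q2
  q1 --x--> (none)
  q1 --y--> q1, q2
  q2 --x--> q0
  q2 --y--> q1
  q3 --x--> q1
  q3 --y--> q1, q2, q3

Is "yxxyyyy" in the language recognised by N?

Start: {q1}
read y: {q1, q2}
read x: {q0}
read x: {q1, q2, q3}
read y: {q1, q2, q3}
read y: {q1, q2, q3}
read y: {q1, q2, q3}
read y: {q1, q2, q3}
Reachable ∩ accepting = {q1, q3} — nonempty.

accepted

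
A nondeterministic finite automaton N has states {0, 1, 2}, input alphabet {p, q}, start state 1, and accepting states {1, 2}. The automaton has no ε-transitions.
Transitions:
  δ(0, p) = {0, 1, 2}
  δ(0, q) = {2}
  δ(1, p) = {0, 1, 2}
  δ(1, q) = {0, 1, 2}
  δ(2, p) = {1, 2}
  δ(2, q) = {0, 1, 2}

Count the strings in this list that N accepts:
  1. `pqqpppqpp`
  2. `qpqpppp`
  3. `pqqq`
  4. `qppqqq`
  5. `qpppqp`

5

`pqqpppqpp`: accepted
`qpqpppp`: accepted
`pqqq`: accepted
`qppqqq`: accepted
`qpppqp`: accepted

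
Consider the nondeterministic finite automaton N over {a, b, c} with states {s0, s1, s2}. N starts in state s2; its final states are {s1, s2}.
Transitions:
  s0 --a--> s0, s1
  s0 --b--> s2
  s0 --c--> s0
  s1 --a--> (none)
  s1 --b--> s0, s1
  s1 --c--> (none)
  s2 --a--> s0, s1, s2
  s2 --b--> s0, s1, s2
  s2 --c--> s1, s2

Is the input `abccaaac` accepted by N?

accepted

Start: {s2}
read a: {s0, s1, s2}
read b: {s0, s1, s2}
read c: {s0, s1, s2}
read c: {s0, s1, s2}
read a: {s0, s1, s2}
read a: {s0, s1, s2}
read a: {s0, s1, s2}
read c: {s0, s1, s2}
Reachable ∩ accepting = {s1, s2} — nonempty.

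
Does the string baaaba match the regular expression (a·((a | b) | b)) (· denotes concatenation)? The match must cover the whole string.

No split of baaaba into u·v has a matching u and ((a|b)|b) matching v.

no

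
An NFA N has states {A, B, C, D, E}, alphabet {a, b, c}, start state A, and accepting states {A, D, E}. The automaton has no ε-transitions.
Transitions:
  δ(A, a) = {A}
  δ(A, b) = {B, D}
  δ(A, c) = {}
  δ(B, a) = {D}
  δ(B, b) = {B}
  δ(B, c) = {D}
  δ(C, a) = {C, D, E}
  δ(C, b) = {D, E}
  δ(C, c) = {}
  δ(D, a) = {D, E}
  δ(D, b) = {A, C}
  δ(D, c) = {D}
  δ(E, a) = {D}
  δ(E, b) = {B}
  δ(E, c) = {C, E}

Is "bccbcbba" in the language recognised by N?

rejected

Start: {A}
read b: {B, D}
read c: {D}
read c: {D}
read b: {A, C}
read c: {}
The reachable set is empty and stays empty for the remaining 3 symbols.
Reachable ∩ accepting = {} — empty.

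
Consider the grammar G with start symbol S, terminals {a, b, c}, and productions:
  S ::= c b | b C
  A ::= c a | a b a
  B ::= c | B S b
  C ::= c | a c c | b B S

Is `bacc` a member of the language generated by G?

S ⇒ bC ⇒ bacc

yes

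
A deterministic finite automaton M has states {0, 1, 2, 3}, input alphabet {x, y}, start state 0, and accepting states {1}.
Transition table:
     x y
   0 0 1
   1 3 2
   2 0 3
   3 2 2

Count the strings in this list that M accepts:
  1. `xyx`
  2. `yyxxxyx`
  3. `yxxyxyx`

`xyx`: rejected
`yyxxxyx`: rejected
`yxxyxyx`: rejected

0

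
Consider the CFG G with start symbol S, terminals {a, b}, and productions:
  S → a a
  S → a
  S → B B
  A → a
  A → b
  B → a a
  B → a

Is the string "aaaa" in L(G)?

yes

S ⇒ BB ⇒ aaB ⇒ aaaa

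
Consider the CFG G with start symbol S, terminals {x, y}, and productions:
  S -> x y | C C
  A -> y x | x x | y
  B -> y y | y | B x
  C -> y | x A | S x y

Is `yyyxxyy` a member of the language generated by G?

no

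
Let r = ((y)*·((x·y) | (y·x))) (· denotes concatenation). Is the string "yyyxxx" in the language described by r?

No split of yyyxxx into u·v has (y)* matching u and ((x·y)|(y·x)) matching v.

no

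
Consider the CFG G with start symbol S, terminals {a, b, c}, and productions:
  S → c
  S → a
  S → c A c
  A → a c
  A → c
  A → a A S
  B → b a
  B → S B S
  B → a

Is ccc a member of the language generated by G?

S ⇒ cAc ⇒ ccc

yes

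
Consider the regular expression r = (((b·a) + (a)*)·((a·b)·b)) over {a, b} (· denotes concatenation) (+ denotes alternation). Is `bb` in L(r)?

no

No split of bb into u·v has ((b·a)+(a)*) matching u and ((a·b)·b) matching v.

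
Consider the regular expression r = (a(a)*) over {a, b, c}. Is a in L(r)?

Split as a·ε: a matches a and (a)* matches ε.

yes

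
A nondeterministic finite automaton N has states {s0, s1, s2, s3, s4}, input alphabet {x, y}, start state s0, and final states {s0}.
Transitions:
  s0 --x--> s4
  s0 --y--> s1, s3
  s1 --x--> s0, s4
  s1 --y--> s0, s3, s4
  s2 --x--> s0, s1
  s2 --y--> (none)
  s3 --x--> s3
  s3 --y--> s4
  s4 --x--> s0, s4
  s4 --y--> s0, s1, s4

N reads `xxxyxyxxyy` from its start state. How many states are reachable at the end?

4

Start: {s0}
read x: {s4}
read x: {s0, s4}
read x: {s0, s4}
read y: {s0, s1, s3, s4}
read x: {s0, s3, s4}
read y: {s0, s1, s3, s4}
read x: {s0, s3, s4}
read x: {s0, s3, s4}
read y: {s0, s1, s3, s4}
read y: {s0, s1, s3, s4}
Final reachable set {s0, s1, s3, s4} has 4 states.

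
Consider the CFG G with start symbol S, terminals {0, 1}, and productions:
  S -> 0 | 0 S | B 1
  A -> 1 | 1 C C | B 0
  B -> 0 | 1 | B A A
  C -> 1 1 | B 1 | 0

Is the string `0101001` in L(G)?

yes

S ⇒ B1 ⇒ BAA1 ⇒ 0AA1 ⇒ 0B0A1 ⇒ 010A1 ⇒ 0101CC1 ⇒ 01010C1 ⇒ 0101001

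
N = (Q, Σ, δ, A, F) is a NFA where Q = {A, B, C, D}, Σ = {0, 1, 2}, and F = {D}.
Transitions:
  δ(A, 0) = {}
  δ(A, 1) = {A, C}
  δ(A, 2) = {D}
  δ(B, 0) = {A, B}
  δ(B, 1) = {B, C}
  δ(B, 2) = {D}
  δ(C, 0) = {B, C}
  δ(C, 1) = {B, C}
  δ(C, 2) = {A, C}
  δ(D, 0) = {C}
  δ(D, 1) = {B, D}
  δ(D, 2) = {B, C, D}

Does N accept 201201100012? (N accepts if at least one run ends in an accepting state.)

accepted

Start: {A}
read 2: {D}
read 0: {C}
read 1: {B, C}
read 2: {A, C, D}
read 0: {B, C}
read 1: {B, C}
read 1: {B, C}
read 0: {A, B, C}
read 0: {A, B, C}
read 0: {A, B, C}
read 1: {A, B, C}
read 2: {A, C, D}
Reachable ∩ accepting = {D} — nonempty.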